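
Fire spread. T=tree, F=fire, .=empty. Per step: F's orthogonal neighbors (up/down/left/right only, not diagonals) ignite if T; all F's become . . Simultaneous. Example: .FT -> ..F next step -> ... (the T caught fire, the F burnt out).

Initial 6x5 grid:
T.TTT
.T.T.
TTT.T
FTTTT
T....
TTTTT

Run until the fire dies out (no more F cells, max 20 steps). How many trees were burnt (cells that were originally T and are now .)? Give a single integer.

Answer: 15

Derivation:
Step 1: +3 fires, +1 burnt (F count now 3)
Step 2: +3 fires, +3 burnt (F count now 3)
Step 3: +4 fires, +3 burnt (F count now 4)
Step 4: +2 fires, +4 burnt (F count now 2)
Step 5: +2 fires, +2 burnt (F count now 2)
Step 6: +1 fires, +2 burnt (F count now 1)
Step 7: +0 fires, +1 burnt (F count now 0)
Fire out after step 7
Initially T: 20, now '.': 25
Total burnt (originally-T cells now '.'): 15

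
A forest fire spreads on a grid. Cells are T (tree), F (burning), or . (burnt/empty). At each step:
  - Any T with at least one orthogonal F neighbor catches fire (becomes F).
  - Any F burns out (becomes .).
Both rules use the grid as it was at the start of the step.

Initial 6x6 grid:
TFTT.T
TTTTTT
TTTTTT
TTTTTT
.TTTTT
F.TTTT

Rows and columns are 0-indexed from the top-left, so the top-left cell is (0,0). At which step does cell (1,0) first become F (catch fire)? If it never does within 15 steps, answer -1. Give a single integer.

Step 1: cell (1,0)='T' (+3 fires, +2 burnt)
Step 2: cell (1,0)='F' (+4 fires, +3 burnt)
  -> target ignites at step 2
Step 3: cell (1,0)='.' (+4 fires, +4 burnt)
Step 4: cell (1,0)='.' (+5 fires, +4 burnt)
Step 5: cell (1,0)='.' (+4 fires, +5 burnt)
Step 6: cell (1,0)='.' (+5 fires, +4 burnt)
Step 7: cell (1,0)='.' (+3 fires, +5 burnt)
Step 8: cell (1,0)='.' (+2 fires, +3 burnt)
Step 9: cell (1,0)='.' (+1 fires, +2 burnt)
Step 10: cell (1,0)='.' (+0 fires, +1 burnt)
  fire out at step 10

2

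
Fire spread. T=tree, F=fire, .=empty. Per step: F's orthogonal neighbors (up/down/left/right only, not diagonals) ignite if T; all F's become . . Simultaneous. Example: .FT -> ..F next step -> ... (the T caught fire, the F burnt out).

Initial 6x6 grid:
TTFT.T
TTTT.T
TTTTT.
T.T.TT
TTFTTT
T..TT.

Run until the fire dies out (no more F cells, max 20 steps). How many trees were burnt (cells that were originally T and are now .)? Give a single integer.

Step 1: +6 fires, +2 burnt (F count now 6)
Step 2: +7 fires, +6 burnt (F count now 7)
Step 3: +8 fires, +7 burnt (F count now 8)
Step 4: +3 fires, +8 burnt (F count now 3)
Step 5: +0 fires, +3 burnt (F count now 0)
Fire out after step 5
Initially T: 26, now '.': 34
Total burnt (originally-T cells now '.'): 24

Answer: 24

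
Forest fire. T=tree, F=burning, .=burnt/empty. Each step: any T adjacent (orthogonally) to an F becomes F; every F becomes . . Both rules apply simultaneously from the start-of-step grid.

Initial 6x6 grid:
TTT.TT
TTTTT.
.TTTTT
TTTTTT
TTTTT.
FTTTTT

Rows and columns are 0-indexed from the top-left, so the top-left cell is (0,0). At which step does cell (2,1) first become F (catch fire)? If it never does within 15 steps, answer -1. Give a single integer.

Step 1: cell (2,1)='T' (+2 fires, +1 burnt)
Step 2: cell (2,1)='T' (+3 fires, +2 burnt)
Step 3: cell (2,1)='T' (+3 fires, +3 burnt)
Step 4: cell (2,1)='F' (+4 fires, +3 burnt)
  -> target ignites at step 4
Step 5: cell (2,1)='.' (+5 fires, +4 burnt)
Step 6: cell (2,1)='.' (+5 fires, +5 burnt)
Step 7: cell (2,1)='.' (+5 fires, +5 burnt)
Step 8: cell (2,1)='.' (+2 fires, +5 burnt)
Step 9: cell (2,1)='.' (+1 fires, +2 burnt)
Step 10: cell (2,1)='.' (+1 fires, +1 burnt)
Step 11: cell (2,1)='.' (+0 fires, +1 burnt)
  fire out at step 11

4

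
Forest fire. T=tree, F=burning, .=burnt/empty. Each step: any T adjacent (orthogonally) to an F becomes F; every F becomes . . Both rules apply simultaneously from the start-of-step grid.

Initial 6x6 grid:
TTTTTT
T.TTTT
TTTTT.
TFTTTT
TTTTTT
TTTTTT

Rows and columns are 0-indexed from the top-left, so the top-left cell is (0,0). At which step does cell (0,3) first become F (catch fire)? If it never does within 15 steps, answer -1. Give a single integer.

Step 1: cell (0,3)='T' (+4 fires, +1 burnt)
Step 2: cell (0,3)='T' (+6 fires, +4 burnt)
Step 3: cell (0,3)='T' (+7 fires, +6 burnt)
Step 4: cell (0,3)='T' (+7 fires, +7 burnt)
Step 5: cell (0,3)='F' (+5 fires, +7 burnt)
  -> target ignites at step 5
Step 6: cell (0,3)='.' (+3 fires, +5 burnt)
Step 7: cell (0,3)='.' (+1 fires, +3 burnt)
Step 8: cell (0,3)='.' (+0 fires, +1 burnt)
  fire out at step 8

5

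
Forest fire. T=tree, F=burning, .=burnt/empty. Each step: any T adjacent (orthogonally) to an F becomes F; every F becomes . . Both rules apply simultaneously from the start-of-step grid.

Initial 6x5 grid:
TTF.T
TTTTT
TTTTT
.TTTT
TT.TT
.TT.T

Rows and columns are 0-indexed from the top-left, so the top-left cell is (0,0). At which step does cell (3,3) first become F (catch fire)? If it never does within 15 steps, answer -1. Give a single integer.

Step 1: cell (3,3)='T' (+2 fires, +1 burnt)
Step 2: cell (3,3)='T' (+4 fires, +2 burnt)
Step 3: cell (3,3)='T' (+5 fires, +4 burnt)
Step 4: cell (3,3)='F' (+5 fires, +5 burnt)
  -> target ignites at step 4
Step 5: cell (3,3)='.' (+3 fires, +5 burnt)
Step 6: cell (3,3)='.' (+3 fires, +3 burnt)
Step 7: cell (3,3)='.' (+2 fires, +3 burnt)
Step 8: cell (3,3)='.' (+0 fires, +2 burnt)
  fire out at step 8

4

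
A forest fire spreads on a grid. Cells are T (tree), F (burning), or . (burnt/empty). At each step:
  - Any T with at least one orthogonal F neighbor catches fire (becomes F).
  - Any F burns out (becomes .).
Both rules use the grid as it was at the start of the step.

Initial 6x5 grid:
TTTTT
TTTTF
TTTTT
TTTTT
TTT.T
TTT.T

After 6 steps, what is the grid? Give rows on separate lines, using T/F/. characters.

Step 1: 3 trees catch fire, 1 burn out
  TTTTF
  TTTF.
  TTTTF
  TTTTT
  TTT.T
  TTT.T
Step 2: 4 trees catch fire, 3 burn out
  TTTF.
  TTF..
  TTTF.
  TTTTF
  TTT.T
  TTT.T
Step 3: 5 trees catch fire, 4 burn out
  TTF..
  TF...
  TTF..
  TTTF.
  TTT.F
  TTT.T
Step 4: 5 trees catch fire, 5 burn out
  TF...
  F....
  TF...
  TTF..
  TTT..
  TTT.F
Step 5: 4 trees catch fire, 5 burn out
  F....
  .....
  F....
  TF...
  TTF..
  TTT..
Step 6: 3 trees catch fire, 4 burn out
  .....
  .....
  .....
  F....
  TF...
  TTF..

.....
.....
.....
F....
TF...
TTF..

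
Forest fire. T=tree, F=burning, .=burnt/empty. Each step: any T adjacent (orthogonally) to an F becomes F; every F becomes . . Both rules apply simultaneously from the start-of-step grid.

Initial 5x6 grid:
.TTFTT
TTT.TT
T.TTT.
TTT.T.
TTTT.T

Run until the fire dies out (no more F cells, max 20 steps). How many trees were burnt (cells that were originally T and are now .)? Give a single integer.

Answer: 21

Derivation:
Step 1: +2 fires, +1 burnt (F count now 2)
Step 2: +4 fires, +2 burnt (F count now 4)
Step 3: +4 fires, +4 burnt (F count now 4)
Step 4: +4 fires, +4 burnt (F count now 4)
Step 5: +3 fires, +4 burnt (F count now 3)
Step 6: +3 fires, +3 burnt (F count now 3)
Step 7: +1 fires, +3 burnt (F count now 1)
Step 8: +0 fires, +1 burnt (F count now 0)
Fire out after step 8
Initially T: 22, now '.': 29
Total burnt (originally-T cells now '.'): 21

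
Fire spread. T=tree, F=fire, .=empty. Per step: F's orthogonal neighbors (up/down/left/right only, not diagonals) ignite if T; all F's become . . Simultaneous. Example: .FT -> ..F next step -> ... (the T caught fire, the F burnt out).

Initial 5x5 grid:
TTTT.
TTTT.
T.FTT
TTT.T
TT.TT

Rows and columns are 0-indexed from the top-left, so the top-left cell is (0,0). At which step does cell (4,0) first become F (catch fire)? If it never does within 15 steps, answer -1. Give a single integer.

Step 1: cell (4,0)='T' (+3 fires, +1 burnt)
Step 2: cell (4,0)='T' (+5 fires, +3 burnt)
Step 3: cell (4,0)='T' (+6 fires, +5 burnt)
Step 4: cell (4,0)='F' (+4 fires, +6 burnt)
  -> target ignites at step 4
Step 5: cell (4,0)='.' (+1 fires, +4 burnt)
Step 6: cell (4,0)='.' (+0 fires, +1 burnt)
  fire out at step 6

4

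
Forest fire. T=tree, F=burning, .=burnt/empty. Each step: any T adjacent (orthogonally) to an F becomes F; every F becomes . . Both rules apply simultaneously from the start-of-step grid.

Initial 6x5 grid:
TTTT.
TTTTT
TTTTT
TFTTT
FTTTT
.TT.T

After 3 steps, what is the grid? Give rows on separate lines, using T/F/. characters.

Step 1: 4 trees catch fire, 2 burn out
  TTTT.
  TTTTT
  TFTTT
  F.FTT
  .FTTT
  .TT.T
Step 2: 6 trees catch fire, 4 burn out
  TTTT.
  TFTTT
  F.FTT
  ...FT
  ..FTT
  .FT.T
Step 3: 7 trees catch fire, 6 burn out
  TFTT.
  F.FTT
  ...FT
  ....F
  ...FT
  ..F.T

TFTT.
F.FTT
...FT
....F
...FT
..F.T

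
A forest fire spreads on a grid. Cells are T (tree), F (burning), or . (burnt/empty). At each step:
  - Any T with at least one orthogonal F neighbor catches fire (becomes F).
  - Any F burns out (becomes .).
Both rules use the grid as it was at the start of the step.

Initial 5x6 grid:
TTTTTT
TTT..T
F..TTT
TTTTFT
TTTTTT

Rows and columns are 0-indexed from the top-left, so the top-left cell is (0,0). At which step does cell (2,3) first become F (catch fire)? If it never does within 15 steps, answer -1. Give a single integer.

Step 1: cell (2,3)='T' (+6 fires, +2 burnt)
Step 2: cell (2,3)='F' (+9 fires, +6 burnt)
  -> target ignites at step 2
Step 3: cell (2,3)='.' (+5 fires, +9 burnt)
Step 4: cell (2,3)='.' (+2 fires, +5 burnt)
Step 5: cell (2,3)='.' (+2 fires, +2 burnt)
Step 6: cell (2,3)='.' (+0 fires, +2 burnt)
  fire out at step 6

2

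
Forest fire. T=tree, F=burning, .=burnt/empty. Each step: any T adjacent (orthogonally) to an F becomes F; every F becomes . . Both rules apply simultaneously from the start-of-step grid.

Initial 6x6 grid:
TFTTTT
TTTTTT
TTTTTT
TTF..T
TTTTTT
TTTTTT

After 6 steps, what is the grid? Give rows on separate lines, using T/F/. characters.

Step 1: 6 trees catch fire, 2 burn out
  F.FTTT
  TFTTTT
  TTFTTT
  TF...T
  TTFTTT
  TTTTTT
Step 2: 9 trees catch fire, 6 burn out
  ...FTT
  F.FTTT
  TF.FTT
  F....T
  TF.FTT
  TTFTTT
Step 3: 8 trees catch fire, 9 burn out
  ....FT
  ...FTT
  F...FT
  .....T
  F...FT
  TF.FTT
Step 4: 6 trees catch fire, 8 burn out
  .....F
  ....FT
  .....F
  .....T
  .....F
  F...FT
Step 5: 3 trees catch fire, 6 burn out
  ......
  .....F
  ......
  .....F
  ......
  .....F
Step 6: 0 trees catch fire, 3 burn out
  ......
  ......
  ......
  ......
  ......
  ......

......
......
......
......
......
......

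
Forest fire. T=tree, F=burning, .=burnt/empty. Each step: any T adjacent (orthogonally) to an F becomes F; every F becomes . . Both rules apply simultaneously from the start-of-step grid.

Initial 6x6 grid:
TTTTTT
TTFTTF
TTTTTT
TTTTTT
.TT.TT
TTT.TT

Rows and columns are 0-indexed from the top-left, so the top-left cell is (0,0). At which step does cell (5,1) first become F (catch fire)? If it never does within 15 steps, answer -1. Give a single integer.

Step 1: cell (5,1)='T' (+7 fires, +2 burnt)
Step 2: cell (5,1)='T' (+9 fires, +7 burnt)
Step 3: cell (5,1)='T' (+7 fires, +9 burnt)
Step 4: cell (5,1)='T' (+5 fires, +7 burnt)
Step 5: cell (5,1)='F' (+2 fires, +5 burnt)
  -> target ignites at step 5
Step 6: cell (5,1)='.' (+1 fires, +2 burnt)
Step 7: cell (5,1)='.' (+0 fires, +1 burnt)
  fire out at step 7

5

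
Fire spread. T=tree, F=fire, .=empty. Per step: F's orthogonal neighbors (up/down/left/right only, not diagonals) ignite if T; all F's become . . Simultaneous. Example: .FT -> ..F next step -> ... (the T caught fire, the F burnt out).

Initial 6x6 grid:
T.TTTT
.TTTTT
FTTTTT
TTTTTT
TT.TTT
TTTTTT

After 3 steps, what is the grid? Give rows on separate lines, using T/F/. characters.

Step 1: 2 trees catch fire, 1 burn out
  T.TTTT
  .TTTTT
  .FTTTT
  FTTTTT
  TT.TTT
  TTTTTT
Step 2: 4 trees catch fire, 2 burn out
  T.TTTT
  .FTTTT
  ..FTTT
  .FTTTT
  FT.TTT
  TTTTTT
Step 3: 5 trees catch fire, 4 burn out
  T.TTTT
  ..FTTT
  ...FTT
  ..FTTT
  .F.TTT
  FTTTTT

T.TTTT
..FTTT
...FTT
..FTTT
.F.TTT
FTTTTT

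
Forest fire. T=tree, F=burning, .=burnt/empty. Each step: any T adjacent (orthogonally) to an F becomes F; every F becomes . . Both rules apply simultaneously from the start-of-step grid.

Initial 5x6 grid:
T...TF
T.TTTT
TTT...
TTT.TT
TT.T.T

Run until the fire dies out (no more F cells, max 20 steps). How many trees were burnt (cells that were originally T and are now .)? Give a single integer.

Step 1: +2 fires, +1 burnt (F count now 2)
Step 2: +1 fires, +2 burnt (F count now 1)
Step 3: +1 fires, +1 burnt (F count now 1)
Step 4: +1 fires, +1 burnt (F count now 1)
Step 5: +1 fires, +1 burnt (F count now 1)
Step 6: +2 fires, +1 burnt (F count now 2)
Step 7: +2 fires, +2 burnt (F count now 2)
Step 8: +3 fires, +2 burnt (F count now 3)
Step 9: +2 fires, +3 burnt (F count now 2)
Step 10: +0 fires, +2 burnt (F count now 0)
Fire out after step 10
Initially T: 19, now '.': 26
Total burnt (originally-T cells now '.'): 15

Answer: 15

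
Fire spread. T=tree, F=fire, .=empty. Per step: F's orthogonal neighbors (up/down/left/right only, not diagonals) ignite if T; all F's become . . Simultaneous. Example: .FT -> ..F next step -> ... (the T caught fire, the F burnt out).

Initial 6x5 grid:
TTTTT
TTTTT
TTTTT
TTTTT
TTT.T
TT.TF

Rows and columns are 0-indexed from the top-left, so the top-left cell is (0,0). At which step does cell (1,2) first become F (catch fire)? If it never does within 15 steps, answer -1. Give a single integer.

Step 1: cell (1,2)='T' (+2 fires, +1 burnt)
Step 2: cell (1,2)='T' (+1 fires, +2 burnt)
Step 3: cell (1,2)='T' (+2 fires, +1 burnt)
Step 4: cell (1,2)='T' (+3 fires, +2 burnt)
Step 5: cell (1,2)='T' (+5 fires, +3 burnt)
Step 6: cell (1,2)='F' (+5 fires, +5 burnt)
  -> target ignites at step 6
Step 7: cell (1,2)='.' (+5 fires, +5 burnt)
Step 8: cell (1,2)='.' (+3 fires, +5 burnt)
Step 9: cell (1,2)='.' (+1 fires, +3 burnt)
Step 10: cell (1,2)='.' (+0 fires, +1 burnt)
  fire out at step 10

6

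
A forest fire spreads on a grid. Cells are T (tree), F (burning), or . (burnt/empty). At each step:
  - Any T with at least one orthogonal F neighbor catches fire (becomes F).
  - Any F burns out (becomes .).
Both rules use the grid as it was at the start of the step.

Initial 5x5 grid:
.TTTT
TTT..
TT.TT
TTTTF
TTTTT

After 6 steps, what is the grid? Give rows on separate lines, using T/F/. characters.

Step 1: 3 trees catch fire, 1 burn out
  .TTTT
  TTT..
  TT.TF
  TTTF.
  TTTTF
Step 2: 3 trees catch fire, 3 burn out
  .TTTT
  TTT..
  TT.F.
  TTF..
  TTTF.
Step 3: 2 trees catch fire, 3 burn out
  .TTTT
  TTT..
  TT...
  TF...
  TTF..
Step 4: 3 trees catch fire, 2 burn out
  .TTTT
  TTT..
  TF...
  F....
  TF...
Step 5: 3 trees catch fire, 3 burn out
  .TTTT
  TFT..
  F....
  .....
  F....
Step 6: 3 trees catch fire, 3 burn out
  .FTTT
  F.F..
  .....
  .....
  .....

.FTTT
F.F..
.....
.....
.....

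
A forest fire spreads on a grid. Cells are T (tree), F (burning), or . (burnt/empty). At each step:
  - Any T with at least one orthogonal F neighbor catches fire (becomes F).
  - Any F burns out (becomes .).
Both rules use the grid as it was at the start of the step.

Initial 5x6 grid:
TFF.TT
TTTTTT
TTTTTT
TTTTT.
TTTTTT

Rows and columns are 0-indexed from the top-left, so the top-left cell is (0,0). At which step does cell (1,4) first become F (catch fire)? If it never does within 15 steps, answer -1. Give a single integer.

Step 1: cell (1,4)='T' (+3 fires, +2 burnt)
Step 2: cell (1,4)='T' (+4 fires, +3 burnt)
Step 3: cell (1,4)='F' (+5 fires, +4 burnt)
  -> target ignites at step 3
Step 4: cell (1,4)='.' (+7 fires, +5 burnt)
Step 5: cell (1,4)='.' (+5 fires, +7 burnt)
Step 6: cell (1,4)='.' (+1 fires, +5 burnt)
Step 7: cell (1,4)='.' (+1 fires, +1 burnt)
Step 8: cell (1,4)='.' (+0 fires, +1 burnt)
  fire out at step 8

3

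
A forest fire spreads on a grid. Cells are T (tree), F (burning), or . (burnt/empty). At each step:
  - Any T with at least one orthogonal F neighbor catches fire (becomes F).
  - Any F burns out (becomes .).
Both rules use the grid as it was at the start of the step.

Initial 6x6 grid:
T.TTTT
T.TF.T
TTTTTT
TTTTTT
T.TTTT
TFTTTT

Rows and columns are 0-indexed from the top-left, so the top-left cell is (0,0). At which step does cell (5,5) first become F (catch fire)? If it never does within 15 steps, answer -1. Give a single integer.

Step 1: cell (5,5)='T' (+5 fires, +2 burnt)
Step 2: cell (5,5)='T' (+8 fires, +5 burnt)
Step 3: cell (5,5)='T' (+8 fires, +8 burnt)
Step 4: cell (5,5)='F' (+6 fires, +8 burnt)
  -> target ignites at step 4
Step 5: cell (5,5)='.' (+2 fires, +6 burnt)
Step 6: cell (5,5)='.' (+1 fires, +2 burnt)
Step 7: cell (5,5)='.' (+0 fires, +1 burnt)
  fire out at step 7

4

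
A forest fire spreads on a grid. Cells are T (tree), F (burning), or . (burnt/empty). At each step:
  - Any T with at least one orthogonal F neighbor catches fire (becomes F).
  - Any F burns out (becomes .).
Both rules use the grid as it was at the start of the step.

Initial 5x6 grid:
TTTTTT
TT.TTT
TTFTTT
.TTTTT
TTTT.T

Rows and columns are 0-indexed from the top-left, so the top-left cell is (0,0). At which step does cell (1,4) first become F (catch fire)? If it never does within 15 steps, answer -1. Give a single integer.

Step 1: cell (1,4)='T' (+3 fires, +1 burnt)
Step 2: cell (1,4)='T' (+7 fires, +3 burnt)
Step 3: cell (1,4)='F' (+8 fires, +7 burnt)
  -> target ignites at step 3
Step 4: cell (1,4)='.' (+6 fires, +8 burnt)
Step 5: cell (1,4)='.' (+2 fires, +6 burnt)
Step 6: cell (1,4)='.' (+0 fires, +2 burnt)
  fire out at step 6

3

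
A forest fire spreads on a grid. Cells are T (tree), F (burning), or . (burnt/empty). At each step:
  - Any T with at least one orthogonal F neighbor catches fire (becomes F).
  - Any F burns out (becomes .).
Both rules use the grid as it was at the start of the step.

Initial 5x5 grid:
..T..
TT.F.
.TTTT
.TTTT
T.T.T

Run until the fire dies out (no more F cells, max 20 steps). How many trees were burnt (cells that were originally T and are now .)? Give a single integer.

Step 1: +1 fires, +1 burnt (F count now 1)
Step 2: +3 fires, +1 burnt (F count now 3)
Step 3: +3 fires, +3 burnt (F count now 3)
Step 4: +4 fires, +3 burnt (F count now 4)
Step 5: +1 fires, +4 burnt (F count now 1)
Step 6: +0 fires, +1 burnt (F count now 0)
Fire out after step 6
Initially T: 14, now '.': 23
Total burnt (originally-T cells now '.'): 12

Answer: 12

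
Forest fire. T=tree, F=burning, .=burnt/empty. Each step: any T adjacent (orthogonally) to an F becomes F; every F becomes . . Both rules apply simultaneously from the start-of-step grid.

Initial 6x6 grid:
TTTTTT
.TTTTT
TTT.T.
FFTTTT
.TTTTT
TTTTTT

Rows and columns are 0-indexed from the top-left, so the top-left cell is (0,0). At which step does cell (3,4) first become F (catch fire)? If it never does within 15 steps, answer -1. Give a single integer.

Step 1: cell (3,4)='T' (+4 fires, +2 burnt)
Step 2: cell (3,4)='T' (+5 fires, +4 burnt)
Step 3: cell (3,4)='F' (+6 fires, +5 burnt)
  -> target ignites at step 3
Step 4: cell (3,4)='.' (+7 fires, +6 burnt)
Step 5: cell (3,4)='.' (+4 fires, +7 burnt)
Step 6: cell (3,4)='.' (+3 fires, +4 burnt)
Step 7: cell (3,4)='.' (+1 fires, +3 burnt)
Step 8: cell (3,4)='.' (+0 fires, +1 burnt)
  fire out at step 8

3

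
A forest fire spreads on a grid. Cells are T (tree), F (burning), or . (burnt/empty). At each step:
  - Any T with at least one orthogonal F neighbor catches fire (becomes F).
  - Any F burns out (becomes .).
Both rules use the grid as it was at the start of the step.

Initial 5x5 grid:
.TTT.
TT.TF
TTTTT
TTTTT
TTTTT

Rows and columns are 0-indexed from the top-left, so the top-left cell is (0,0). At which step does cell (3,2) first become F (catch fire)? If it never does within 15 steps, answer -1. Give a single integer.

Step 1: cell (3,2)='T' (+2 fires, +1 burnt)
Step 2: cell (3,2)='T' (+3 fires, +2 burnt)
Step 3: cell (3,2)='T' (+4 fires, +3 burnt)
Step 4: cell (3,2)='F' (+4 fires, +4 burnt)
  -> target ignites at step 4
Step 5: cell (3,2)='.' (+4 fires, +4 burnt)
Step 6: cell (3,2)='.' (+3 fires, +4 burnt)
Step 7: cell (3,2)='.' (+1 fires, +3 burnt)
Step 8: cell (3,2)='.' (+0 fires, +1 burnt)
  fire out at step 8

4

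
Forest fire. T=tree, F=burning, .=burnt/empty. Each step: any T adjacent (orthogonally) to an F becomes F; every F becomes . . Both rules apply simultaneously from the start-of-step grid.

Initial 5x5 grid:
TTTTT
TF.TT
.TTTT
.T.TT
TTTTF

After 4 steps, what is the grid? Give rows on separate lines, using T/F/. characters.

Step 1: 5 trees catch fire, 2 burn out
  TFTTT
  F..TT
  .FTTT
  .T.TF
  TTTF.
Step 2: 7 trees catch fire, 5 burn out
  F.FTT
  ...TT
  ..FTF
  .F.F.
  TTF..
Step 3: 4 trees catch fire, 7 burn out
  ...FT
  ...TF
  ...F.
  .....
  TF...
Step 4: 3 trees catch fire, 4 burn out
  ....F
  ...F.
  .....
  .....
  F....

....F
...F.
.....
.....
F....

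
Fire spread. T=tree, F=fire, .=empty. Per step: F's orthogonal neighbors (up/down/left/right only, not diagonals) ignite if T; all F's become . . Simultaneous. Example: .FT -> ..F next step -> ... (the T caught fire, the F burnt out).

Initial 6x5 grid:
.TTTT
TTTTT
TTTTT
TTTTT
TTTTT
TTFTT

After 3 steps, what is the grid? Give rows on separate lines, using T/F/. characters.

Step 1: 3 trees catch fire, 1 burn out
  .TTTT
  TTTTT
  TTTTT
  TTTTT
  TTFTT
  TF.FT
Step 2: 5 trees catch fire, 3 burn out
  .TTTT
  TTTTT
  TTTTT
  TTFTT
  TF.FT
  F...F
Step 3: 5 trees catch fire, 5 burn out
  .TTTT
  TTTTT
  TTFTT
  TF.FT
  F...F
  .....

.TTTT
TTTTT
TTFTT
TF.FT
F...F
.....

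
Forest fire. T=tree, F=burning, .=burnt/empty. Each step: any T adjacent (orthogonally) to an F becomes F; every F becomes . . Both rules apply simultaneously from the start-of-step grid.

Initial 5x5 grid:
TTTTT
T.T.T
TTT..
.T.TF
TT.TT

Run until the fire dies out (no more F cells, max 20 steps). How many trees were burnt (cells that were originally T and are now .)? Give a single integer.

Step 1: +2 fires, +1 burnt (F count now 2)
Step 2: +1 fires, +2 burnt (F count now 1)
Step 3: +0 fires, +1 burnt (F count now 0)
Fire out after step 3
Initially T: 17, now '.': 11
Total burnt (originally-T cells now '.'): 3

Answer: 3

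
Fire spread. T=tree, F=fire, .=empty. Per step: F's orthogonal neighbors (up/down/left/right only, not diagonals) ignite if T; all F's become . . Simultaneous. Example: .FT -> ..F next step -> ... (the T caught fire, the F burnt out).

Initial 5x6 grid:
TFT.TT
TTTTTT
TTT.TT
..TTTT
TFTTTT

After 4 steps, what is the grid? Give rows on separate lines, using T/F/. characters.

Step 1: 5 trees catch fire, 2 burn out
  F.F.TT
  TFTTTT
  TTT.TT
  ..TTTT
  F.FTTT
Step 2: 5 trees catch fire, 5 burn out
  ....TT
  F.FTTT
  TFT.TT
  ..FTTT
  ...FTT
Step 3: 5 trees catch fire, 5 burn out
  ....TT
  ...FTT
  F.F.TT
  ...FTT
  ....FT
Step 4: 3 trees catch fire, 5 burn out
  ....TT
  ....FT
  ....TT
  ....FT
  .....F

....TT
....FT
....TT
....FT
.....F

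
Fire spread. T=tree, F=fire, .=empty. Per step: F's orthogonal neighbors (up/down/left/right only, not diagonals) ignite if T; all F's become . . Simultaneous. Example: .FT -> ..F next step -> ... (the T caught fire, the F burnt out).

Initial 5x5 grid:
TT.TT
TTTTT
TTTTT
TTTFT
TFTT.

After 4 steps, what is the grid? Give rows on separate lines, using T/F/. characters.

Step 1: 7 trees catch fire, 2 burn out
  TT.TT
  TTTTT
  TTTFT
  TFF.F
  F.FF.
Step 2: 5 trees catch fire, 7 burn out
  TT.TT
  TTTFT
  TFF.F
  F....
  .....
Step 3: 5 trees catch fire, 5 burn out
  TT.FT
  TFF.F
  F....
  .....
  .....
Step 4: 3 trees catch fire, 5 burn out
  TF..F
  F....
  .....
  .....
  .....

TF..F
F....
.....
.....
.....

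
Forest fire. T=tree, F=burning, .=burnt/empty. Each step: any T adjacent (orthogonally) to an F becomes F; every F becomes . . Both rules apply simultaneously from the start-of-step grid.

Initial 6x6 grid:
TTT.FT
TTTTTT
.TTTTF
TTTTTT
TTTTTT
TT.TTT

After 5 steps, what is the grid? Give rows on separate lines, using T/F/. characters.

Step 1: 5 trees catch fire, 2 burn out
  TTT..F
  TTTTFF
  .TTTF.
  TTTTTF
  TTTTTT
  TT.TTT
Step 2: 4 trees catch fire, 5 burn out
  TTT...
  TTTF..
  .TTF..
  TTTTF.
  TTTTTF
  TT.TTT
Step 3: 5 trees catch fire, 4 burn out
  TTT...
  TTF...
  .TF...
  TTTF..
  TTTTF.
  TT.TTF
Step 4: 6 trees catch fire, 5 burn out
  TTF...
  TF....
  .F....
  TTF...
  TTTF..
  TT.TF.
Step 5: 5 trees catch fire, 6 burn out
  TF....
  F.....
  ......
  TF....
  TTF...
  TT.F..

TF....
F.....
......
TF....
TTF...
TT.F..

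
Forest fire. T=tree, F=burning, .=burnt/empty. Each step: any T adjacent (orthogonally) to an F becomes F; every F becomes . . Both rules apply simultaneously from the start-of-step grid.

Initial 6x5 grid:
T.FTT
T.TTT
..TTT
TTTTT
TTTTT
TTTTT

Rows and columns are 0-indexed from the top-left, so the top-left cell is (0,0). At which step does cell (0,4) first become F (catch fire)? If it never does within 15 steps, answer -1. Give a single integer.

Step 1: cell (0,4)='T' (+2 fires, +1 burnt)
Step 2: cell (0,4)='F' (+3 fires, +2 burnt)
  -> target ignites at step 2
Step 3: cell (0,4)='.' (+3 fires, +3 burnt)
Step 4: cell (0,4)='.' (+4 fires, +3 burnt)
Step 5: cell (0,4)='.' (+5 fires, +4 burnt)
Step 6: cell (0,4)='.' (+4 fires, +5 burnt)
Step 7: cell (0,4)='.' (+2 fires, +4 burnt)
Step 8: cell (0,4)='.' (+0 fires, +2 burnt)
  fire out at step 8

2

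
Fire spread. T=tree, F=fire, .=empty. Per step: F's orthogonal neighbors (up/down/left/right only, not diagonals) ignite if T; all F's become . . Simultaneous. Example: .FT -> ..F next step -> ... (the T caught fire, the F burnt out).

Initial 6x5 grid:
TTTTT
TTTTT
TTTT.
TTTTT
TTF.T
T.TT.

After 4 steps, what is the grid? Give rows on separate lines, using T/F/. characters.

Step 1: 3 trees catch fire, 1 burn out
  TTTTT
  TTTTT
  TTTT.
  TTFTT
  TF..T
  T.FT.
Step 2: 5 trees catch fire, 3 burn out
  TTTTT
  TTTTT
  TTFT.
  TF.FT
  F...T
  T..F.
Step 3: 6 trees catch fire, 5 burn out
  TTTTT
  TTFTT
  TF.F.
  F...F
  ....T
  F....
Step 4: 5 trees catch fire, 6 burn out
  TTFTT
  TF.FT
  F....
  .....
  ....F
  .....

TTFTT
TF.FT
F....
.....
....F
.....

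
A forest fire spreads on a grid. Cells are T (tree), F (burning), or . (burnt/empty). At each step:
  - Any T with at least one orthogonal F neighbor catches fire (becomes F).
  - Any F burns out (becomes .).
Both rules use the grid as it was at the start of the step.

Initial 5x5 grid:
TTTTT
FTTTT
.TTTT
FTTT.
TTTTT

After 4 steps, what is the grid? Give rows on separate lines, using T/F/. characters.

Step 1: 4 trees catch fire, 2 burn out
  FTTTT
  .FTTT
  .TTTT
  .FTT.
  FTTTT
Step 2: 5 trees catch fire, 4 burn out
  .FTTT
  ..FTT
  .FTTT
  ..FT.
  .FTTT
Step 3: 5 trees catch fire, 5 burn out
  ..FTT
  ...FT
  ..FTT
  ...F.
  ..FTT
Step 4: 4 trees catch fire, 5 burn out
  ...FT
  ....F
  ...FT
  .....
  ...FT

...FT
....F
...FT
.....
...FT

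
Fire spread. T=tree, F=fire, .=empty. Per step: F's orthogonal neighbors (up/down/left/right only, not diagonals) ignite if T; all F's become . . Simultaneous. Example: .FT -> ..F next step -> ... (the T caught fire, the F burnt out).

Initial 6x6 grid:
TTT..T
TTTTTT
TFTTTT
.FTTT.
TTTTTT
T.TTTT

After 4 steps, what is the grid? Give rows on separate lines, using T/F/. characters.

Step 1: 5 trees catch fire, 2 burn out
  TTT..T
  TFTTTT
  F.FTTT
  ..FTT.
  TFTTTT
  T.TTTT
Step 2: 7 trees catch fire, 5 burn out
  TFT..T
  F.FTTT
  ...FTT
  ...FT.
  F.FTTT
  T.TTTT
Step 3: 8 trees catch fire, 7 burn out
  F.F..T
  ...FTT
  ....FT
  ....F.
  ...FTT
  F.FTTT
Step 4: 4 trees catch fire, 8 burn out
  .....T
  ....FT
  .....F
  ......
  ....FT
  ...FTT

.....T
....FT
.....F
......
....FT
...FTT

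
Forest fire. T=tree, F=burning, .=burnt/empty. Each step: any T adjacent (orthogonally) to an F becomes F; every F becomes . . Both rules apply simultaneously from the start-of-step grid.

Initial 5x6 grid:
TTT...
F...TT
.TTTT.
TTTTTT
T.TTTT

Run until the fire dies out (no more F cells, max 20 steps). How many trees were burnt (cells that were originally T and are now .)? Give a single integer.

Step 1: +1 fires, +1 burnt (F count now 1)
Step 2: +1 fires, +1 burnt (F count now 1)
Step 3: +1 fires, +1 burnt (F count now 1)
Step 4: +0 fires, +1 burnt (F count now 0)
Fire out after step 4
Initially T: 20, now '.': 13
Total burnt (originally-T cells now '.'): 3

Answer: 3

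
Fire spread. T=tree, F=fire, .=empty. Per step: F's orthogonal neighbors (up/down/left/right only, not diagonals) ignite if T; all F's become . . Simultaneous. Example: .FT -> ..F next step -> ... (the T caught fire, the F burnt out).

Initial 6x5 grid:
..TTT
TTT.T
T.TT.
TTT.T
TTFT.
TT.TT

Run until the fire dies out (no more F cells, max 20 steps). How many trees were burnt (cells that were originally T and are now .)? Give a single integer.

Answer: 20

Derivation:
Step 1: +3 fires, +1 burnt (F count now 3)
Step 2: +5 fires, +3 burnt (F count now 5)
Step 3: +5 fires, +5 burnt (F count now 5)
Step 4: +3 fires, +5 burnt (F count now 3)
Step 5: +2 fires, +3 burnt (F count now 2)
Step 6: +1 fires, +2 burnt (F count now 1)
Step 7: +1 fires, +1 burnt (F count now 1)
Step 8: +0 fires, +1 burnt (F count now 0)
Fire out after step 8
Initially T: 21, now '.': 29
Total burnt (originally-T cells now '.'): 20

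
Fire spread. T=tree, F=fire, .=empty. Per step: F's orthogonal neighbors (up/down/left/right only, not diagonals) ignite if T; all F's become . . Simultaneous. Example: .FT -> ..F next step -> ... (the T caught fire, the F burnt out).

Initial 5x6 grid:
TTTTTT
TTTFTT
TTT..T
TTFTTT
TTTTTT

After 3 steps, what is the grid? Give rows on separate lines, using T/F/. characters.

Step 1: 7 trees catch fire, 2 burn out
  TTTFTT
  TTF.FT
  TTF..T
  TF.FTT
  TTFTTT
Step 2: 9 trees catch fire, 7 burn out
  TTF.FT
  TF...F
  TF...T
  F...FT
  TF.FTT
Step 3: 8 trees catch fire, 9 burn out
  TF...F
  F.....
  F....F
  .....F
  F...FT

TF...F
F.....
F....F
.....F
F...FT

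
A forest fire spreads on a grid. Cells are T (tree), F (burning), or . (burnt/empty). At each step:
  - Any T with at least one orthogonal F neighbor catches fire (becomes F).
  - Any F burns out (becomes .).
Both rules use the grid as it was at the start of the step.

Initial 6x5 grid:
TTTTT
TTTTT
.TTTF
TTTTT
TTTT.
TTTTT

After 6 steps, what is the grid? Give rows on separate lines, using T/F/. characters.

Step 1: 3 trees catch fire, 1 burn out
  TTTTT
  TTTTF
  .TTF.
  TTTTF
  TTTT.
  TTTTT
Step 2: 4 trees catch fire, 3 burn out
  TTTTF
  TTTF.
  .TF..
  TTTF.
  TTTT.
  TTTTT
Step 3: 5 trees catch fire, 4 burn out
  TTTF.
  TTF..
  .F...
  TTF..
  TTTF.
  TTTTT
Step 4: 5 trees catch fire, 5 burn out
  TTF..
  TF...
  .....
  TF...
  TTF..
  TTTFT
Step 5: 6 trees catch fire, 5 burn out
  TF...
  F....
  .....
  F....
  TF...
  TTF.F
Step 6: 3 trees catch fire, 6 burn out
  F....
  .....
  .....
  .....
  F....
  TF...

F....
.....
.....
.....
F....
TF...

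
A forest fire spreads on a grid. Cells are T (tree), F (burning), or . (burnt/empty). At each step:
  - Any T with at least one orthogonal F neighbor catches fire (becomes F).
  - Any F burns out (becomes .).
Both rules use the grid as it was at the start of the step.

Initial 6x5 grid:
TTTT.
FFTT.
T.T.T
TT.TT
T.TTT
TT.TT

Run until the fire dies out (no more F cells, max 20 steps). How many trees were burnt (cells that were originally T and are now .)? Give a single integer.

Step 1: +4 fires, +2 burnt (F count now 4)
Step 2: +4 fires, +4 burnt (F count now 4)
Step 3: +3 fires, +4 burnt (F count now 3)
Step 4: +1 fires, +3 burnt (F count now 1)
Step 5: +1 fires, +1 burnt (F count now 1)
Step 6: +0 fires, +1 burnt (F count now 0)
Fire out after step 6
Initially T: 21, now '.': 22
Total burnt (originally-T cells now '.'): 13

Answer: 13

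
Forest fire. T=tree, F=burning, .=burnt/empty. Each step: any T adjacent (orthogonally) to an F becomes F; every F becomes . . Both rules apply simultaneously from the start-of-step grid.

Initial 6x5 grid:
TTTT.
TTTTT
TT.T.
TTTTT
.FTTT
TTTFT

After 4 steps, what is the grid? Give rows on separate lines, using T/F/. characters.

Step 1: 6 trees catch fire, 2 burn out
  TTTT.
  TTTTT
  TT.T.
  TFTTT
  ..FFT
  TFF.F
Step 2: 6 trees catch fire, 6 burn out
  TTTT.
  TTTTT
  TF.T.
  F.FFT
  ....F
  F....
Step 3: 4 trees catch fire, 6 burn out
  TTTT.
  TFTTT
  F..F.
  ....F
  .....
  .....
Step 4: 4 trees catch fire, 4 burn out
  TFTT.
  F.FFT
  .....
  .....
  .....
  .....

TFTT.
F.FFT
.....
.....
.....
.....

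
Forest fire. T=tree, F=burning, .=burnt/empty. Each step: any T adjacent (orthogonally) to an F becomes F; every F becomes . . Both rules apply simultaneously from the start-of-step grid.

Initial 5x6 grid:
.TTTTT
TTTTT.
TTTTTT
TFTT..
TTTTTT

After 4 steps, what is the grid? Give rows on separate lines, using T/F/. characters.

Step 1: 4 trees catch fire, 1 burn out
  .TTTTT
  TTTTT.
  TFTTTT
  F.FT..
  TFTTTT
Step 2: 6 trees catch fire, 4 burn out
  .TTTTT
  TFTTT.
  F.FTTT
  ...F..
  F.FTTT
Step 3: 5 trees catch fire, 6 burn out
  .FTTTT
  F.FTT.
  ...FTT
  ......
  ...FTT
Step 4: 4 trees catch fire, 5 burn out
  ..FTTT
  ...FT.
  ....FT
  ......
  ....FT

..FTTT
...FT.
....FT
......
....FT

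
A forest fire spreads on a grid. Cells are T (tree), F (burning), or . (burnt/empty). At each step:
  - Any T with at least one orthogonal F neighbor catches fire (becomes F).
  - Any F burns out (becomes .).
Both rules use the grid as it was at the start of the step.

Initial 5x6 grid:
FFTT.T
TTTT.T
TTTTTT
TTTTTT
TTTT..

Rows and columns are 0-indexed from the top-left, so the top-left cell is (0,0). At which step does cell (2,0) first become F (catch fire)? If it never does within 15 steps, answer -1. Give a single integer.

Step 1: cell (2,0)='T' (+3 fires, +2 burnt)
Step 2: cell (2,0)='F' (+4 fires, +3 burnt)
  -> target ignites at step 2
Step 3: cell (2,0)='.' (+4 fires, +4 burnt)
Step 4: cell (2,0)='.' (+4 fires, +4 burnt)
Step 5: cell (2,0)='.' (+3 fires, +4 burnt)
Step 6: cell (2,0)='.' (+3 fires, +3 burnt)
Step 7: cell (2,0)='.' (+2 fires, +3 burnt)
Step 8: cell (2,0)='.' (+1 fires, +2 burnt)
Step 9: cell (2,0)='.' (+0 fires, +1 burnt)
  fire out at step 9

2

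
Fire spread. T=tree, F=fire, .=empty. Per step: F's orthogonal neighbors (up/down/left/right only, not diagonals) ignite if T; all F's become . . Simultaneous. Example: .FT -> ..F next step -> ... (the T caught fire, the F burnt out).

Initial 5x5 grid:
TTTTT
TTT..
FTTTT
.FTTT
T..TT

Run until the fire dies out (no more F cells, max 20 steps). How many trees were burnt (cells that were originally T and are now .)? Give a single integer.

Step 1: +3 fires, +2 burnt (F count now 3)
Step 2: +4 fires, +3 burnt (F count now 4)
Step 3: +5 fires, +4 burnt (F count now 5)
Step 4: +3 fires, +5 burnt (F count now 3)
Step 5: +1 fires, +3 burnt (F count now 1)
Step 6: +1 fires, +1 burnt (F count now 1)
Step 7: +0 fires, +1 burnt (F count now 0)
Fire out after step 7
Initially T: 18, now '.': 24
Total burnt (originally-T cells now '.'): 17

Answer: 17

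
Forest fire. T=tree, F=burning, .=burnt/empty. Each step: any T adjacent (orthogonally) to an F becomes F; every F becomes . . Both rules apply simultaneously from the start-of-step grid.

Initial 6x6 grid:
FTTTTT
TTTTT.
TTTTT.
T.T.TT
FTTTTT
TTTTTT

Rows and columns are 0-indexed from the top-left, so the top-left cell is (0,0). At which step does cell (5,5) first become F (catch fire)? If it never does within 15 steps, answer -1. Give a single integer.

Step 1: cell (5,5)='T' (+5 fires, +2 burnt)
Step 2: cell (5,5)='T' (+5 fires, +5 burnt)
Step 3: cell (5,5)='T' (+6 fires, +5 burnt)
Step 4: cell (5,5)='T' (+5 fires, +6 burnt)
Step 5: cell (5,5)='T' (+6 fires, +5 burnt)
Step 6: cell (5,5)='F' (+3 fires, +6 burnt)
  -> target ignites at step 6
Step 7: cell (5,5)='.' (+0 fires, +3 burnt)
  fire out at step 7

6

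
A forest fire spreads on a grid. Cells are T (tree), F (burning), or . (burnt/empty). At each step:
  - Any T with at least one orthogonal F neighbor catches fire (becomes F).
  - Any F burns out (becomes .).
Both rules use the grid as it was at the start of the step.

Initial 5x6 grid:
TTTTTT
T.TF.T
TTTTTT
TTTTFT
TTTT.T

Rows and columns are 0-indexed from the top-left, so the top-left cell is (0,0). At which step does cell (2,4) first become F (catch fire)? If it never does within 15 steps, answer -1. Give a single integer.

Step 1: cell (2,4)='F' (+6 fires, +2 burnt)
  -> target ignites at step 1
Step 2: cell (2,4)='.' (+7 fires, +6 burnt)
Step 3: cell (2,4)='.' (+6 fires, +7 burnt)
Step 4: cell (2,4)='.' (+4 fires, +6 burnt)
Step 5: cell (2,4)='.' (+2 fires, +4 burnt)
Step 6: cell (2,4)='.' (+0 fires, +2 burnt)
  fire out at step 6

1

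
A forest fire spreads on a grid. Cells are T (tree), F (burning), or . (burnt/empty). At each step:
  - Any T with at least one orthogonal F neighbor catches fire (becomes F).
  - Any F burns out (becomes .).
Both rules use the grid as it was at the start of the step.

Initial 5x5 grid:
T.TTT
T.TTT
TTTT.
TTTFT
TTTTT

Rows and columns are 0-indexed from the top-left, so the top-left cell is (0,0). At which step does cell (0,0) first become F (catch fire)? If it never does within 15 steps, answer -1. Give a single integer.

Step 1: cell (0,0)='T' (+4 fires, +1 burnt)
Step 2: cell (0,0)='T' (+5 fires, +4 burnt)
Step 3: cell (0,0)='T' (+6 fires, +5 burnt)
Step 4: cell (0,0)='T' (+4 fires, +6 burnt)
Step 5: cell (0,0)='T' (+1 fires, +4 burnt)
Step 6: cell (0,0)='F' (+1 fires, +1 burnt)
  -> target ignites at step 6
Step 7: cell (0,0)='.' (+0 fires, +1 burnt)
  fire out at step 7

6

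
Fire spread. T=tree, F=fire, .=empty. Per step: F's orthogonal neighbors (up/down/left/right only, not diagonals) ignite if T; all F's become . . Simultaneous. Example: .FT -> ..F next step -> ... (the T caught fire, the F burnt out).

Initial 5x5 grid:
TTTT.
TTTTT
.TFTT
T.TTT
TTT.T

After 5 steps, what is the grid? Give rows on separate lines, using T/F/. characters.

Step 1: 4 trees catch fire, 1 burn out
  TTTT.
  TTFTT
  .F.FT
  T.FTT
  TTT.T
Step 2: 6 trees catch fire, 4 burn out
  TTFT.
  TF.FT
  ....F
  T..FT
  TTF.T
Step 3: 6 trees catch fire, 6 burn out
  TF.F.
  F...F
  .....
  T...F
  TF..T
Step 4: 3 trees catch fire, 6 burn out
  F....
  .....
  .....
  T....
  F...F
Step 5: 1 trees catch fire, 3 burn out
  .....
  .....
  .....
  F....
  .....

.....
.....
.....
F....
.....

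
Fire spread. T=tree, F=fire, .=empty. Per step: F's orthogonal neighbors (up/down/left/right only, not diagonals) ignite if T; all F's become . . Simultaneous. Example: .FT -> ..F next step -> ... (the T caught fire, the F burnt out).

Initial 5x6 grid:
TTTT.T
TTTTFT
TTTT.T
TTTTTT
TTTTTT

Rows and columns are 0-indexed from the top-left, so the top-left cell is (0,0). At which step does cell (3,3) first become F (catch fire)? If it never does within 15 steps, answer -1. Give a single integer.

Step 1: cell (3,3)='T' (+2 fires, +1 burnt)
Step 2: cell (3,3)='T' (+5 fires, +2 burnt)
Step 3: cell (3,3)='F' (+5 fires, +5 burnt)
  -> target ignites at step 3
Step 4: cell (3,3)='.' (+7 fires, +5 burnt)
Step 5: cell (3,3)='.' (+5 fires, +7 burnt)
Step 6: cell (3,3)='.' (+2 fires, +5 burnt)
Step 7: cell (3,3)='.' (+1 fires, +2 burnt)
Step 8: cell (3,3)='.' (+0 fires, +1 burnt)
  fire out at step 8

3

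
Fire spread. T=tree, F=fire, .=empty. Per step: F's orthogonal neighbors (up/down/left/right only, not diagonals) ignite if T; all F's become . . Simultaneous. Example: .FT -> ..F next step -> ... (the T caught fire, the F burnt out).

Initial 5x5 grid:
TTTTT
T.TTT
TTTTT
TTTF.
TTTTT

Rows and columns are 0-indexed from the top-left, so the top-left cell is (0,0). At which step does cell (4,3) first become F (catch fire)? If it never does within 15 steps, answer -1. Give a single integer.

Step 1: cell (4,3)='F' (+3 fires, +1 burnt)
  -> target ignites at step 1
Step 2: cell (4,3)='.' (+6 fires, +3 burnt)
Step 3: cell (4,3)='.' (+6 fires, +6 burnt)
Step 4: cell (4,3)='.' (+4 fires, +6 burnt)
Step 5: cell (4,3)='.' (+2 fires, +4 burnt)
Step 6: cell (4,3)='.' (+1 fires, +2 burnt)
Step 7: cell (4,3)='.' (+0 fires, +1 burnt)
  fire out at step 7

1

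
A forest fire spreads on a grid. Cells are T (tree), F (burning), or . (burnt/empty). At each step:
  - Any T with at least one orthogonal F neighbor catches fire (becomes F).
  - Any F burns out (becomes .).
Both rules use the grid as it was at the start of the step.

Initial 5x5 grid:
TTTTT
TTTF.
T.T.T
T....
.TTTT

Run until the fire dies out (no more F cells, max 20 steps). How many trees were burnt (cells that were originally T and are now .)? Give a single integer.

Step 1: +2 fires, +1 burnt (F count now 2)
Step 2: +4 fires, +2 burnt (F count now 4)
Step 3: +2 fires, +4 burnt (F count now 2)
Step 4: +2 fires, +2 burnt (F count now 2)
Step 5: +1 fires, +2 burnt (F count now 1)
Step 6: +0 fires, +1 burnt (F count now 0)
Fire out after step 6
Initially T: 16, now '.': 20
Total burnt (originally-T cells now '.'): 11

Answer: 11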